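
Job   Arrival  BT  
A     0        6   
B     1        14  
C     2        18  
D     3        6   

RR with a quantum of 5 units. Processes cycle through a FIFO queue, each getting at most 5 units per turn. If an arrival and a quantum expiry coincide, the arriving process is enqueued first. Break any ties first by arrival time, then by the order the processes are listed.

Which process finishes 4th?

Schedule: | A 0-5 | B 5-10 | C 10-15 | D 15-20 | A 20-21 | B 21-26 | C 26-31 | D 31-32 | B 32-36 | C 36-44 |
Completion: A=21  B=36  C=44  D=32
Turnaround (C−A): A=21  B=35  C=42  D=29
Finish order: A → D → B → C

C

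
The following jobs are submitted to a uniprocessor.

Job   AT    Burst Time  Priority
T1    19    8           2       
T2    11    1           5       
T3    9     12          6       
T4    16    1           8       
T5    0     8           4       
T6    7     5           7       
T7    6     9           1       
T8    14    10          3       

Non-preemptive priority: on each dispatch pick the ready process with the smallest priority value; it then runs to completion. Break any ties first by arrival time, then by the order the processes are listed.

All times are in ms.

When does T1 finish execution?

Gantt: | T5 0-8 | T7 8-17 | T8 17-27 | T1 27-35 | T2 35-36 | T3 36-48 | T6 48-53 | T4 53-54 |
Completion: T1=35  T2=36  T3=48  T4=54  T5=8  T6=53  T7=17  T8=27

35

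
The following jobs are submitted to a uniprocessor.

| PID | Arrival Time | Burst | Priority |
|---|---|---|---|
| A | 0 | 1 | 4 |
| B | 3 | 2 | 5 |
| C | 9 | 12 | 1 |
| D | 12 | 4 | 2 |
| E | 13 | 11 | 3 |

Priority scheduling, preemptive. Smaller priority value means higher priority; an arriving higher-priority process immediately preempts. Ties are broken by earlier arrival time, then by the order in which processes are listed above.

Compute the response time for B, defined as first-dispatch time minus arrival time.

Schedule: | A 0-1 | idle 1-3 | B 3-5 | idle 5-9 | C 9-21 | D 21-25 | E 25-36 |
Completion: A=1  B=5  C=21  D=25  E=36
Response(B) = first start − arrival = 3 − 3 = 0

0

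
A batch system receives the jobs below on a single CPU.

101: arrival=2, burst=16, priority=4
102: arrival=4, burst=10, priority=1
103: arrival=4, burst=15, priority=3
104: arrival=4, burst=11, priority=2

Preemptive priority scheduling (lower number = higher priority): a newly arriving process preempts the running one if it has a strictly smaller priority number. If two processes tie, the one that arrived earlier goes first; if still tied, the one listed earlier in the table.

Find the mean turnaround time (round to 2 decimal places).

Schedule: | idle 0-2 | 101 2-4 | 102 4-14 | 104 14-25 | 103 25-40 | 101 40-54 |
Completion: 101=54  102=14  103=40  104=25
Turnaround (C−A): 101=52  102=10  103=36  104=21
Turnaround times: 101=52, 102=10, 103=36, 104=21
Average turnaround = (52+10+36+21) / 4 = 119/4 = 29.75

29.75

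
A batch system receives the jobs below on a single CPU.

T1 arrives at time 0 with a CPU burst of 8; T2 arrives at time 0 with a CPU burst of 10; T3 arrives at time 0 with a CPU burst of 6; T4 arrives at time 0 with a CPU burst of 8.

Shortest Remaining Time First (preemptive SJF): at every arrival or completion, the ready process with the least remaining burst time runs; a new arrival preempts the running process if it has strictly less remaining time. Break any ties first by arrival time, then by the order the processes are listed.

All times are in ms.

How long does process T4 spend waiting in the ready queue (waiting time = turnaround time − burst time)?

Schedule: | T3 0-6 | T1 6-14 | T4 14-22 | T2 22-32 |
Completion: T1=14  T2=32  T3=6  T4=22
Turnaround (C−A): T1=14  T2=32  T3=6  T4=22
Waiting(T4) = turnaround − burst = 22 − 8 = 14

14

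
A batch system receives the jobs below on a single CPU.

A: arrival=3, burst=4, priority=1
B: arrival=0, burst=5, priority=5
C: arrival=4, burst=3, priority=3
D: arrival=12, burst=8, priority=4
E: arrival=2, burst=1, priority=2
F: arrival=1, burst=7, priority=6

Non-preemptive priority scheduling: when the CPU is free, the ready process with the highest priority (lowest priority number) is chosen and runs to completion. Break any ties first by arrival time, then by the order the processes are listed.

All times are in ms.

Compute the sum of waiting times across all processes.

Timeline: | B 0-5 | A 5-9 | E 9-10 | C 10-13 | D 13-21 | F 21-28 |
Completion: A=9  B=5  C=13  D=21  E=10  F=28
Waiting = turnaround − burst: A=2, B=0, C=6, D=1, E=7, F=20
Total waiting = 2 + 0 + 6 + 1 + 7 + 20 = 36

36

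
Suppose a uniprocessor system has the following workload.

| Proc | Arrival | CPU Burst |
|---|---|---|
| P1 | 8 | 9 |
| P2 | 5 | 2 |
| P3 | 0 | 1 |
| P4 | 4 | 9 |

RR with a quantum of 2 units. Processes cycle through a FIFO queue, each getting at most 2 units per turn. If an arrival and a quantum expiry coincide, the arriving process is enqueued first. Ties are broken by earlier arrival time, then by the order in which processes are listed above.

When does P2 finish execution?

8

Gantt: | P3 0-1 | idle 1-4 | P4 4-6 | P2 6-8 | P4 8-10 | P1 10-12 | P4 12-14 | P1 14-16 | P4 16-18 | P1 18-20 | P4 20-21 | P1 21-24 |
Completion: P1=24  P2=8  P3=1  P4=21
Turnaround (C−A): P1=16  P2=3  P3=1  P4=17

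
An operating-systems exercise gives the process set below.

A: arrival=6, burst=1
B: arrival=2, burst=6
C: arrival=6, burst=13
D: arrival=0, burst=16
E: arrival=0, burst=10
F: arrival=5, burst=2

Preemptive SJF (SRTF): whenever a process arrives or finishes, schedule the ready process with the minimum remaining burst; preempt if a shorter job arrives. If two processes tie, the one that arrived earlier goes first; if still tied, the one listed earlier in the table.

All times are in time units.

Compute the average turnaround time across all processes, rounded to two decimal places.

17.67

Gantt: | E 0-2 | B 2-5 | F 5-7 | A 7-8 | B 8-11 | E 11-19 | C 19-32 | D 32-48 |
Completion: A=8  B=11  C=32  D=48  E=19  F=7
Turnaround (C−A): A=2  B=9  C=26  D=48  E=19  F=2
Turnaround times: A=2, B=9, C=26, D=48, E=19, F=2
Average turnaround = (2+9+26+48+19+2) / 6 = 106/6 = 17.67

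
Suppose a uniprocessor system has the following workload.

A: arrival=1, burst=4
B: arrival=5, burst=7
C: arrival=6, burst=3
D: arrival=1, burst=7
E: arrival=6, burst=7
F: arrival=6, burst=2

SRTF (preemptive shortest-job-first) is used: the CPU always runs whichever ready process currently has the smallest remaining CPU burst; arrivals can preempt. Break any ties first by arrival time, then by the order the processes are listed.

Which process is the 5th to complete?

Gantt: | idle 0-1 | A 1-5 | D 5-6 | F 6-8 | C 8-11 | D 11-17 | B 17-24 | E 24-31 |
Completion: A=5  B=24  C=11  D=17  E=31  F=8
Turnaround (C−A): A=4  B=19  C=5  D=16  E=25  F=2
Finish order: A → F → C → D → B → E

B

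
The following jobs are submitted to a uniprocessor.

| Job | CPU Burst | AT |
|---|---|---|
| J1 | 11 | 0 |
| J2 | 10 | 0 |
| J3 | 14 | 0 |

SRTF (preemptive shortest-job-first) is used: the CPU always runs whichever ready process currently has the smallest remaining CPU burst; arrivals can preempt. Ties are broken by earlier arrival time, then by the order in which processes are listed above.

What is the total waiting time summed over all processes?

31

Timeline: | J2 0-10 | J1 10-21 | J3 21-35 |
Completion: J1=21  J2=10  J3=35
Turnaround (C−A): J1=21  J2=10  J3=35
Waiting = turnaround − burst: J1=10, J2=0, J3=21
Total waiting = 10 + 0 + 21 = 31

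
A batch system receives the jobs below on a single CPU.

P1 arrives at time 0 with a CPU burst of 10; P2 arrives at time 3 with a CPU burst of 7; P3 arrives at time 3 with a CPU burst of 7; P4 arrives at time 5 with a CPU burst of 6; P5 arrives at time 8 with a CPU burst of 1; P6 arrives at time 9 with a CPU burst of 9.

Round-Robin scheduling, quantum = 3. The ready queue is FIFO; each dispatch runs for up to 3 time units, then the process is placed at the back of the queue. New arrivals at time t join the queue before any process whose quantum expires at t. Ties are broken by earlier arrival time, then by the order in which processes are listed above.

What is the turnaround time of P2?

Timeline: | P1 0-3 | P2 3-6 | P3 6-9 | P1 9-12 | P4 12-15 | P2 15-18 | P5 18-19 | P6 19-22 | P3 22-25 | P1 25-28 | P4 28-31 | P2 31-32 | P6 32-35 | P3 35-36 | P1 36-37 | P6 37-40 |
Completion: P1=37  P2=32  P3=36  P4=31  P5=19  P6=40
Turnaround(P2) = completion − arrival = 32 − 3 = 29

29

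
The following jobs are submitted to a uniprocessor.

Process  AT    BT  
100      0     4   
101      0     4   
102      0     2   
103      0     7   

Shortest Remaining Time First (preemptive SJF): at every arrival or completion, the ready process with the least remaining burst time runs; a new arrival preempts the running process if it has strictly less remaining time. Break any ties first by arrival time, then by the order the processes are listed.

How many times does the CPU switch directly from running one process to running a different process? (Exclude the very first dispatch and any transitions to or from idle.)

Schedule: | 102 0-2 | 100 2-6 | 101 6-10 | 103 10-17 |
Completion: 100=6  101=10  102=2  103=17
Turnaround (C−A): 100=6  101=10  102=2  103=17

3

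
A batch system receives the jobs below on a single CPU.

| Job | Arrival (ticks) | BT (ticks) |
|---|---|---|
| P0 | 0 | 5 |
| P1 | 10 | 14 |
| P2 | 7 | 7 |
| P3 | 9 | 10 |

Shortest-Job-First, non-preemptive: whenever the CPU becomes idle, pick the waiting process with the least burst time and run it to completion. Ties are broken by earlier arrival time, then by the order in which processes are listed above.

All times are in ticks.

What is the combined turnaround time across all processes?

55

Schedule: | P0 0-5 | idle 5-7 | P2 7-14 | P3 14-24 | P1 24-38 |
Completion: P0=5  P1=38  P2=14  P3=24
Turnaround (C−A): P0=5  P1=28  P2=7  P3=15
Turnaround = completion − arrival: P0=5, P1=28, P2=7, P3=15
Total turnaround = 5 + 28 + 7 + 15 = 55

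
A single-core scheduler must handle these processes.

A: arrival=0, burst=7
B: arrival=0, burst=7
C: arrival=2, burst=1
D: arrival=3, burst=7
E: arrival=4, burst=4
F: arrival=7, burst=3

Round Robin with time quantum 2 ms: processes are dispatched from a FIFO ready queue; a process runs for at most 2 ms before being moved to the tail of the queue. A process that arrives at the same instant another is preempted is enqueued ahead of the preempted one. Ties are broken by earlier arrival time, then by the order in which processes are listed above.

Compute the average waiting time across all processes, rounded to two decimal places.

Gantt: | A 0-2 | B 2-4 | C 4-5 | A 5-7 | D 7-9 | E 9-11 | B 11-13 | F 13-15 | A 15-17 | D 17-19 | E 19-21 | B 21-23 | F 23-24 | A 24-25 | D 25-27 | B 27-28 | D 28-29 |
Completion: A=25  B=28  C=5  D=29  E=21  F=24
Turnaround (C−A): A=25  B=28  C=3  D=26  E=17  F=17
Waiting times: A=18, B=21, C=2, D=19, E=13, F=14
Average waiting = (18+21+2+19+13+14) / 6 = 87/6 = 14.50

14.50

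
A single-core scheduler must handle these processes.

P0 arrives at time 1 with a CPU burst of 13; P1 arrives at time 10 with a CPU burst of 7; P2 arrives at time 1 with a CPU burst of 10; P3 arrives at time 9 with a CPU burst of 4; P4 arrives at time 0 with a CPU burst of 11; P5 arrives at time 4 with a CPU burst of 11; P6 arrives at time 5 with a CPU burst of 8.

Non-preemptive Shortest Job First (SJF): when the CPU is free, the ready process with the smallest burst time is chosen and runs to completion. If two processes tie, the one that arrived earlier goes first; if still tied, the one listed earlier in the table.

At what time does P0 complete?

64

Gantt: | P4 0-11 | P3 11-15 | P1 15-22 | P6 22-30 | P2 30-40 | P5 40-51 | P0 51-64 |
Completion: P0=64  P1=22  P2=40  P3=15  P4=11  P5=51  P6=30
Turnaround (C−A): P0=63  P1=12  P2=39  P3=6  P4=11  P5=47  P6=25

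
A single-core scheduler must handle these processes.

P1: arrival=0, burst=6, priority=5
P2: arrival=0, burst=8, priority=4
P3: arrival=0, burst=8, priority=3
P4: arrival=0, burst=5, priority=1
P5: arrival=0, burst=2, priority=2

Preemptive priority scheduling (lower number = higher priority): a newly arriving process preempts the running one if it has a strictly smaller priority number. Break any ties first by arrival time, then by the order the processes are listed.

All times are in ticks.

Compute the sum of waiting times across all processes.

Gantt: | P4 0-5 | P5 5-7 | P3 7-15 | P2 15-23 | P1 23-29 |
Completion: P1=29  P2=23  P3=15  P4=5  P5=7
Waiting = turnaround − burst: P1=23, P2=15, P3=7, P4=0, P5=5
Total waiting = 23 + 15 + 7 + 0 + 5 = 50

50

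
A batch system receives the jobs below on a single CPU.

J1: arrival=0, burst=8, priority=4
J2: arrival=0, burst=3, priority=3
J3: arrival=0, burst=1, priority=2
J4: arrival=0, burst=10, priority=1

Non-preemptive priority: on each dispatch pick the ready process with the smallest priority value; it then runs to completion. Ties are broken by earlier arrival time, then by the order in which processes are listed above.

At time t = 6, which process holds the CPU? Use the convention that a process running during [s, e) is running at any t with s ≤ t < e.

J4

Schedule: | J4 0-10 | J3 10-11 | J2 11-14 | J1 14-22 |
Completion: J1=22  J2=14  J3=11  J4=10
Turnaround (C−A): J1=22  J2=14  J3=11  J4=10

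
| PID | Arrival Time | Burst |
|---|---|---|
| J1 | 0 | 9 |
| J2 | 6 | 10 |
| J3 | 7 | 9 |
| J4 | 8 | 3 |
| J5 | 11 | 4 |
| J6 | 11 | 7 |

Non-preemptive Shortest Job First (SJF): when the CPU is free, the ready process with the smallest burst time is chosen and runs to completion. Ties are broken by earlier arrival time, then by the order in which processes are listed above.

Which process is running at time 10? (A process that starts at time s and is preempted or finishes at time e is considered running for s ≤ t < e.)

J4

Timeline: | J1 0-9 | J4 9-12 | J5 12-16 | J6 16-23 | J3 23-32 | J2 32-42 |
Completion: J1=9  J2=42  J3=32  J4=12  J5=16  J6=23
Turnaround (C−A): J1=9  J2=36  J3=25  J4=4  J5=5  J6=12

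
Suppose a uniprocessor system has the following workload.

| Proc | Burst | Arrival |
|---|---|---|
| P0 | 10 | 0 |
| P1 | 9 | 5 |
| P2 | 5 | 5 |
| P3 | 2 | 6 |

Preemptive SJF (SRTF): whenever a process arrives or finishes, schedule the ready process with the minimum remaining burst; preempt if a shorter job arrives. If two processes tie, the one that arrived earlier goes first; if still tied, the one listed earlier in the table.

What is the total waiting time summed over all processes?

Timeline: | P0 0-6 | P3 6-8 | P0 8-12 | P2 12-17 | P1 17-26 |
Completion: P0=12  P1=26  P2=17  P3=8
Turnaround (C−A): P0=12  P1=21  P2=12  P3=2
Waiting = turnaround − burst: P0=2, P1=12, P2=7, P3=0
Total waiting = 2 + 12 + 7 + 0 = 21

21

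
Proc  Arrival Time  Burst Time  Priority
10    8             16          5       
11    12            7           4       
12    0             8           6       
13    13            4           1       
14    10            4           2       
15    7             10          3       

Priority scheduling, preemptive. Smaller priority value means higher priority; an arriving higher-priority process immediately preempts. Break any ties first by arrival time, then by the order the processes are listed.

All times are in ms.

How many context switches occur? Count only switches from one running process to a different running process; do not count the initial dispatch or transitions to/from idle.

Timeline: | 12 0-7 | 15 7-10 | 14 10-13 | 13 13-17 | 14 17-18 | 15 18-25 | 11 25-32 | 10 32-48 | 12 48-49 |
Completion: 10=48  11=32  12=49  13=17  14=18  15=25
Turnaround (C−A): 10=40  11=20  12=49  13=4  14=8  15=18

8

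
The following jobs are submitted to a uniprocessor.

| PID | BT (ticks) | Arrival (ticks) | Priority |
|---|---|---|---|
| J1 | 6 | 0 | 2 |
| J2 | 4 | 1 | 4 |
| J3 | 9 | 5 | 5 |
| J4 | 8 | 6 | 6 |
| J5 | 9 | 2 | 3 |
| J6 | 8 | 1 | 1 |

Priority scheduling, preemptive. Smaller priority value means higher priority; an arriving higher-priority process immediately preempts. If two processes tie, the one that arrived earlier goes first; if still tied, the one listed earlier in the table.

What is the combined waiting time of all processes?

94

Schedule: | J1 0-1 | J6 1-9 | J1 9-14 | J5 14-23 | J2 23-27 | J3 27-36 | J4 36-44 |
Completion: J1=14  J2=27  J3=36  J4=44  J5=23  J6=9
Waiting = turnaround − burst: J1=8, J2=22, J3=22, J4=30, J5=12, J6=0
Total waiting = 8 + 22 + 22 + 30 + 12 + 0 = 94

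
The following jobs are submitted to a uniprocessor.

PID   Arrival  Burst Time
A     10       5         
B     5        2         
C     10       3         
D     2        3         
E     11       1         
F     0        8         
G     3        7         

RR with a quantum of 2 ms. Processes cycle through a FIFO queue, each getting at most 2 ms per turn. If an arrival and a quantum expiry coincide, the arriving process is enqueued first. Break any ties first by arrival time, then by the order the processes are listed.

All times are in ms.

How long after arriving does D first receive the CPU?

Timeline: | F 0-2 | D 2-4 | F 4-6 | G 6-8 | D 8-9 | B 9-11 | F 11-13 | G 13-15 | A 15-17 | C 17-19 | E 19-20 | F 20-22 | G 22-24 | A 24-26 | C 26-27 | G 27-28 | A 28-29 |
Completion: A=29  B=11  C=27  D=9  E=20  F=22  G=28
Turnaround (C−A): A=19  B=6  C=17  D=7  E=9  F=22  G=25
Response(D) = first start − arrival = 2 − 2 = 0

0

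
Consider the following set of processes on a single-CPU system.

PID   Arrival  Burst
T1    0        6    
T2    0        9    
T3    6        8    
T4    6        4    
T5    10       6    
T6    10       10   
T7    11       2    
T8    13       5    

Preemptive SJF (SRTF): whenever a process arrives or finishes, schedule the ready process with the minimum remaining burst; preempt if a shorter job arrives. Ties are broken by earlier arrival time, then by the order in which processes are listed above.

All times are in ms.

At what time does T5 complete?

Gantt: | T1 0-6 | T4 6-10 | T5 10-11 | T7 11-13 | T5 13-18 | T8 18-23 | T3 23-31 | T2 31-40 | T6 40-50 |
Completion: T1=6  T2=40  T3=31  T4=10  T5=18  T6=50  T7=13  T8=23

18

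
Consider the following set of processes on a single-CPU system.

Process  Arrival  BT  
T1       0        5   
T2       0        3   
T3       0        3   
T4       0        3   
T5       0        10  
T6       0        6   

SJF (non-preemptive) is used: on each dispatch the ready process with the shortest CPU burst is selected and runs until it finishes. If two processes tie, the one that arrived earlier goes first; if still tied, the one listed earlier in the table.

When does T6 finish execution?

Gantt: | T2 0-3 | T3 3-6 | T4 6-9 | T1 9-14 | T6 14-20 | T5 20-30 |
Completion: T1=14  T2=3  T3=6  T4=9  T5=30  T6=20
Turnaround (C−A): T1=14  T2=3  T3=6  T4=9  T5=30  T6=20

20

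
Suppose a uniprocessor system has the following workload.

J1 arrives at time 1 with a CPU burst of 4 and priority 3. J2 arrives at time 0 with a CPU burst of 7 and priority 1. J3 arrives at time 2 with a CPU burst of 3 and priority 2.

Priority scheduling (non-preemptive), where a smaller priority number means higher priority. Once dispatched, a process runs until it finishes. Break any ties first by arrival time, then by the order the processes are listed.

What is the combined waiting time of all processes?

Gantt: | J2 0-7 | J3 7-10 | J1 10-14 |
Completion: J1=14  J2=7  J3=10
Turnaround (C−A): J1=13  J2=7  J3=8
Waiting = turnaround − burst: J1=9, J2=0, J3=5
Total waiting = 9 + 0 + 5 = 14

14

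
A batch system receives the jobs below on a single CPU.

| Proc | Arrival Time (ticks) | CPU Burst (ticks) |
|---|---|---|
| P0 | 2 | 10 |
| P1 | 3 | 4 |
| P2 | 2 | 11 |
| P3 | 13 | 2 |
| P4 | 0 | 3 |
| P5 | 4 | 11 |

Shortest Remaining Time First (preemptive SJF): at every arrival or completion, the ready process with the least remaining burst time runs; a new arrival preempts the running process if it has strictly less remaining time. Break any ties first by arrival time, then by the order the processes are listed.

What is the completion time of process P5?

41

Timeline: | P4 0-3 | P1 3-7 | P0 7-13 | P3 13-15 | P0 15-19 | P2 19-30 | P5 30-41 |
Completion: P0=19  P1=7  P2=30  P3=15  P4=3  P5=41
Turnaround (C−A): P0=17  P1=4  P2=28  P3=2  P4=3  P5=37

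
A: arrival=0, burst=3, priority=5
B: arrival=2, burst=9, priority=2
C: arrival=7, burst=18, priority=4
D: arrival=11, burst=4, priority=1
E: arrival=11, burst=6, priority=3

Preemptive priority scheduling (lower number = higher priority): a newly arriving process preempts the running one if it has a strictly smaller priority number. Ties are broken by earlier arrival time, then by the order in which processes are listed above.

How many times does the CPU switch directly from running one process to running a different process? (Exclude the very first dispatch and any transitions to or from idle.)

5

Gantt: | A 0-2 | B 2-11 | D 11-15 | E 15-21 | C 21-39 | A 39-40 |
Completion: A=40  B=11  C=39  D=15  E=21
Turnaround (C−A): A=40  B=9  C=32  D=4  E=10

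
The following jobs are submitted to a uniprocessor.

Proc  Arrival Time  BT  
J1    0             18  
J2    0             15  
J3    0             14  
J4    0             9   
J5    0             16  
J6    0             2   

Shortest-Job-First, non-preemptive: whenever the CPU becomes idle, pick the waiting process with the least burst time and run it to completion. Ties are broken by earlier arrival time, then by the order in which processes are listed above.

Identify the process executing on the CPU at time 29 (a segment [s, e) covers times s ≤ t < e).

J2

Timeline: | J6 0-2 | J4 2-11 | J3 11-25 | J2 25-40 | J5 40-56 | J1 56-74 |
Completion: J1=74  J2=40  J3=25  J4=11  J5=56  J6=2
Turnaround (C−A): J1=74  J2=40  J3=25  J4=11  J5=56  J6=2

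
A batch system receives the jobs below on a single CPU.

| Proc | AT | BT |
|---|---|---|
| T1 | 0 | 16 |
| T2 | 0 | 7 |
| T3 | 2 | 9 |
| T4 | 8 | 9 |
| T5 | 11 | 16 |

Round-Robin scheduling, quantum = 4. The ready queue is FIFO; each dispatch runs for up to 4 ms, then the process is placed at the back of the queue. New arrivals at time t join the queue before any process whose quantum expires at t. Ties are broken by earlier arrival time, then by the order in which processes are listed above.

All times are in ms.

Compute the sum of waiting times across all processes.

Schedule: | T1 0-4 | T2 4-8 | T3 8-12 | T1 12-16 | T4 16-20 | T2 20-23 | T5 23-27 | T3 27-31 | T1 31-35 | T4 35-39 | T5 39-43 | T3 43-44 | T1 44-48 | T4 48-49 | T5 49-57 |
Completion: T1=48  T2=23  T3=44  T4=49  T5=57
Turnaround (C−A): T1=48  T2=23  T3=42  T4=41  T5=46
Waiting = turnaround − burst: T1=32, T2=16, T3=33, T4=32, T5=30
Total waiting = 32 + 16 + 33 + 32 + 30 = 143

143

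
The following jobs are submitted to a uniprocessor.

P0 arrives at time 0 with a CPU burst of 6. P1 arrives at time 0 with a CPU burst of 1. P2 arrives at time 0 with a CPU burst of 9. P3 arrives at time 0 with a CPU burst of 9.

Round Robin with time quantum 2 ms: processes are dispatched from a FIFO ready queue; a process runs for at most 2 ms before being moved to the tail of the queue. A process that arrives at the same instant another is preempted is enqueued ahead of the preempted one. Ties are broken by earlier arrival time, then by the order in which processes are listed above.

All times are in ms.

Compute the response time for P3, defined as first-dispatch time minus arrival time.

5

Gantt: | P0 0-2 | P1 2-3 | P2 3-5 | P3 5-7 | P0 7-9 | P2 9-11 | P3 11-13 | P0 13-15 | P2 15-17 | P3 17-19 | P2 19-21 | P3 21-23 | P2 23-24 | P3 24-25 |
Completion: P0=15  P1=3  P2=24  P3=25
Turnaround (C−A): P0=15  P1=3  P2=24  P3=25
Response(P3) = first start − arrival = 5 − 0 = 5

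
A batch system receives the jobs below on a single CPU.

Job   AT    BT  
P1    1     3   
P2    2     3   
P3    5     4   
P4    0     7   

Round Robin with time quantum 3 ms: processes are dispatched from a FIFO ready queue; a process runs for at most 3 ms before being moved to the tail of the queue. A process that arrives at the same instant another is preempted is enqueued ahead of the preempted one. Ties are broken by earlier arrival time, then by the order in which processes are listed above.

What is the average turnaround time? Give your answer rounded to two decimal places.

Schedule: | P4 0-3 | P1 3-6 | P2 6-9 | P4 9-12 | P3 12-15 | P4 15-16 | P3 16-17 |
Completion: P1=6  P2=9  P3=17  P4=16
Turnaround (C−A): P1=5  P2=7  P3=12  P4=16
Turnaround times: P1=5, P2=7, P3=12, P4=16
Average turnaround = (5+7+12+16) / 4 = 40/4 = 10.00

10.00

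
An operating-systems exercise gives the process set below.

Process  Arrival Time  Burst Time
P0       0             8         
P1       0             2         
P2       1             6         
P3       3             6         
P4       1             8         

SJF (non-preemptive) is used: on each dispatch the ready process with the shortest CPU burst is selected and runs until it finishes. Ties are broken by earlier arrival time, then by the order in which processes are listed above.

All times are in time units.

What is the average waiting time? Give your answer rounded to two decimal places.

8.20

Schedule: | P1 0-2 | P2 2-8 | P3 8-14 | P0 14-22 | P4 22-30 |
Completion: P0=22  P1=2  P2=8  P3=14  P4=30
Turnaround (C−A): P0=22  P1=2  P2=7  P3=11  P4=29
Waiting times: P0=14, P1=0, P2=1, P3=5, P4=21
Average waiting = (14+0+1+5+21) / 5 = 41/5 = 8.20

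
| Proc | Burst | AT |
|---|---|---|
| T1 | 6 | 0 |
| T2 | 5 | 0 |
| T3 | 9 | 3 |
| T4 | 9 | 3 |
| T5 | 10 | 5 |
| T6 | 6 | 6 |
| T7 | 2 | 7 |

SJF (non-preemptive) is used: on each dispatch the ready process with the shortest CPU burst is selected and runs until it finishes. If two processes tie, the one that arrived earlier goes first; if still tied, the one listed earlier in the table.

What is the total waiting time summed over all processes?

Timeline: | T2 0-5 | T1 5-11 | T7 11-13 | T6 13-19 | T3 19-28 | T4 28-37 | T5 37-47 |
Completion: T1=11  T2=5  T3=28  T4=37  T5=47  T6=19  T7=13
Waiting = turnaround − burst: T1=5, T2=0, T3=16, T4=25, T5=32, T6=7, T7=4
Total waiting = 5 + 0 + 16 + 25 + 32 + 7 + 4 = 89

89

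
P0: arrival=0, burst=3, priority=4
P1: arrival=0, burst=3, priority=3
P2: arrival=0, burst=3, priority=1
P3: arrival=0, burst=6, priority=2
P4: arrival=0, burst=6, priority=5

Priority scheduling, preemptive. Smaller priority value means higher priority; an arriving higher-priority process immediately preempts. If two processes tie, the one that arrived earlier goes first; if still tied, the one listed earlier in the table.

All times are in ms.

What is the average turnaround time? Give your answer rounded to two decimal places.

Gantt: | P2 0-3 | P3 3-9 | P1 9-12 | P0 12-15 | P4 15-21 |
Completion: P0=15  P1=12  P2=3  P3=9  P4=21
Turnaround times: P0=15, P1=12, P2=3, P3=9, P4=21
Average turnaround = (15+12+3+9+21) / 5 = 60/5 = 12.00

12.00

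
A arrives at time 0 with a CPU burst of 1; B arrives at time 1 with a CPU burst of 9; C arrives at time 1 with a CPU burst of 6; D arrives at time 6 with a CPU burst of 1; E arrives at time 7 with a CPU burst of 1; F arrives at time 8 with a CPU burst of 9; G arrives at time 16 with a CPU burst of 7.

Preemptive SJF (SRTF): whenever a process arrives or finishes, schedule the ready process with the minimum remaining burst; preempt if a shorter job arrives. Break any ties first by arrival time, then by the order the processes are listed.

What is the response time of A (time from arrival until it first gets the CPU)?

0

Gantt: | A 0-1 | C 1-7 | D 7-8 | E 8-9 | B 9-18 | G 18-25 | F 25-34 |
Completion: A=1  B=18  C=7  D=8  E=9  F=34  G=25
Response(A) = first start − arrival = 0 − 0 = 0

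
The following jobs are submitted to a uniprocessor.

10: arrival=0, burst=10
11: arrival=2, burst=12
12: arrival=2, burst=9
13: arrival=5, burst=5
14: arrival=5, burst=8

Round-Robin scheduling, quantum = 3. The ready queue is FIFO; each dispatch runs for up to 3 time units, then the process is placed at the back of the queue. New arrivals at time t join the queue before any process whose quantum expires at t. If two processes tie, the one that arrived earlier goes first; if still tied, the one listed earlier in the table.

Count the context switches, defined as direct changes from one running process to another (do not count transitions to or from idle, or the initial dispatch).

15

Gantt: | 10 0-3 | 11 3-6 | 12 6-9 | 10 9-12 | 13 12-15 | 14 15-18 | 11 18-21 | 12 21-24 | 10 24-27 | 13 27-29 | 14 29-32 | 11 32-35 | 12 35-38 | 10 38-39 | 14 39-41 | 11 41-44 |
Completion: 10=39  11=44  12=38  13=29  14=41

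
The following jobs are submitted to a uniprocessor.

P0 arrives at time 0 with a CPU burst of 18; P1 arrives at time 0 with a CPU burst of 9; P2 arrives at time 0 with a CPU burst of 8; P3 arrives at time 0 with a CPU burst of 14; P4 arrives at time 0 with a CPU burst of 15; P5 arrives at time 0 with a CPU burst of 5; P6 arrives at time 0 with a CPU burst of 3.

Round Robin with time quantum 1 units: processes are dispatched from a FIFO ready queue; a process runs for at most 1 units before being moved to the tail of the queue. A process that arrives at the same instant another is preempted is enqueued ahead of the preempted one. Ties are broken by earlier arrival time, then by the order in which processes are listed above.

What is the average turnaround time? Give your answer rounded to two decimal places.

51.00

Gantt: | P0 0-1 | P1 1-2 | P2 2-3 | P3 3-4 | P4 4-5 | P5 5-6 | P6 6-7 | P0 7-8 | P1 8-9 | P2 9-10 | P3 10-11 | P4 11-12 | P5 12-13 | P6 13-14 | P0 14-15 | P1 15-16 | P2 16-17 | P3 17-18 | P4 18-19 | P5 19-20 | P6 20-21 | P0 21-22 | P1 22-23 | P2 23-24 | P3 24-25 | P4 25-26 | P5 26-27 | P0 27-28 | P1 28-29 | P2 29-30 | P3 30-31 | P4 31-32 | P5 32-33 | P0 33-34 | P1 34-35 | P2 35-36 | P3 36-37 | P4 37-38 | P0 38-39 | P1 39-40 | P2 40-41 | P3 41-42 | P4 42-43 | P0 43-44 | P1 44-45 | P2 45-46 | P3 46-47 | P4 47-48 | P0 48-49 | P1 49-50 | P3 50-51 | P4 51-52 | P0 52-53 | P3 53-54 | P4 54-55 | P0 55-56 | P3 56-57 | P4 57-58 | P0 58-59 | P3 59-60 | P4 60-61 | P0 61-62 | P3 62-63 | P4 63-64 | P0 64-65 | P3 65-66 | P4 66-67 | P0 67-68 | P4 68-69 | P0 69-72 |
Completion: P0=72  P1=50  P2=46  P3=66  P4=69  P5=33  P6=21
Turnaround (C−A): P0=72  P1=50  P2=46  P3=66  P4=69  P5=33  P6=21
Turnaround times: P0=72, P1=50, P2=46, P3=66, P4=69, P5=33, P6=21
Average turnaround = (72+50+46+66+69+33+21) / 7 = 357/7 = 51.00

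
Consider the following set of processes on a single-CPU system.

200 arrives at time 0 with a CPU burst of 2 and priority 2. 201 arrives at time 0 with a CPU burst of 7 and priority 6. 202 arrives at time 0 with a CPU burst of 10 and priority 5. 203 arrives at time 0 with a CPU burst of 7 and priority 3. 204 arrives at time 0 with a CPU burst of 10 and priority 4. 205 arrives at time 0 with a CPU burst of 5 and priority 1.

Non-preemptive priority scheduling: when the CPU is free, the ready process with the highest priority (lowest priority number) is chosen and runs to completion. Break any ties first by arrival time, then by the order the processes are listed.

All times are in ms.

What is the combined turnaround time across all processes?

Gantt: | 205 0-5 | 200 5-7 | 203 7-14 | 204 14-24 | 202 24-34 | 201 34-41 |
Completion: 200=7  201=41  202=34  203=14  204=24  205=5
Turnaround (C−A): 200=7  201=41  202=34  203=14  204=24  205=5
Turnaround = completion − arrival: 200=7, 201=41, 202=34, 203=14, 204=24, 205=5
Total turnaround = 7 + 41 + 34 + 14 + 24 + 5 = 125

125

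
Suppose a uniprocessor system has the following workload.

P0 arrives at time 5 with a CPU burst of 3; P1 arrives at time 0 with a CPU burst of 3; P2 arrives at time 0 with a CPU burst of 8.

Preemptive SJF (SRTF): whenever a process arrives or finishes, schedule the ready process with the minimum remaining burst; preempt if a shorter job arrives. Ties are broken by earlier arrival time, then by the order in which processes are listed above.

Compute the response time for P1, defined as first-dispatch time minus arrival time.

Timeline: | P1 0-3 | P2 3-5 | P0 5-8 | P2 8-14 |
Completion: P0=8  P1=3  P2=14
Turnaround (C−A): P0=3  P1=3  P2=14
Response(P1) = first start − arrival = 0 − 0 = 0

0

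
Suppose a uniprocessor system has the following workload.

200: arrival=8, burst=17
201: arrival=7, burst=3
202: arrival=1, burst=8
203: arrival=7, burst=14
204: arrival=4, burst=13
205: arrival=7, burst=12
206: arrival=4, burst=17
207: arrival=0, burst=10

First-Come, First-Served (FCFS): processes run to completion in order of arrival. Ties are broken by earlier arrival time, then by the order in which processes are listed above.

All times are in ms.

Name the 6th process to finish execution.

Schedule: | 207 0-10 | 202 10-18 | 204 18-31 | 206 31-48 | 201 48-51 | 203 51-65 | 205 65-77 | 200 77-94 |
Completion: 200=94  201=51  202=18  203=65  204=31  205=77  206=48  207=10
Turnaround (C−A): 200=86  201=44  202=17  203=58  204=27  205=70  206=44  207=10
Finish order: 207 → 202 → 204 → 206 → 201 → 203 → 205 → 200

203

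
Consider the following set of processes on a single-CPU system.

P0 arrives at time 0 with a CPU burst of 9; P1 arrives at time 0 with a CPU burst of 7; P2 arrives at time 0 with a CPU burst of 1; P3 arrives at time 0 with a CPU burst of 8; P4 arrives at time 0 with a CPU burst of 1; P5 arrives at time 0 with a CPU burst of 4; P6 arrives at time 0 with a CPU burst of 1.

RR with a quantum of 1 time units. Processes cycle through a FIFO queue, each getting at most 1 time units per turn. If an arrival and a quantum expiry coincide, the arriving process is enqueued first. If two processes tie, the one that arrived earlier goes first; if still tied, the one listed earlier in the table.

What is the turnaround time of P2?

3

Gantt: | P0 0-1 | P1 1-2 | P2 2-3 | P3 3-4 | P4 4-5 | P5 5-6 | P6 6-7 | P0 7-8 | P1 8-9 | P3 9-10 | P5 10-11 | P0 11-12 | P1 12-13 | P3 13-14 | P5 14-15 | P0 15-16 | P1 16-17 | P3 17-18 | P5 18-19 | P0 19-20 | P1 20-21 | P3 21-22 | P0 22-23 | P1 23-24 | P3 24-25 | P0 25-26 | P1 26-27 | P3 27-28 | P0 28-29 | P3 29-30 | P0 30-31 |
Completion: P0=31  P1=27  P2=3  P3=30  P4=5  P5=19  P6=7
Turnaround (C−A): P0=31  P1=27  P2=3  P3=30  P4=5  P5=19  P6=7
Turnaround(P2) = completion − arrival = 3 − 0 = 3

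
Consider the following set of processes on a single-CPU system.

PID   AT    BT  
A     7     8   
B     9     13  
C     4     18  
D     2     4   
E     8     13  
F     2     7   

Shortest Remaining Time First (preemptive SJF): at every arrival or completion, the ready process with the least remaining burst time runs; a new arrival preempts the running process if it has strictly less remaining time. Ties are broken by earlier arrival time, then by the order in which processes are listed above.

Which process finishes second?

Gantt: | idle 0-2 | D 2-6 | F 6-13 | A 13-21 | E 21-34 | B 34-47 | C 47-65 |
Completion: A=21  B=47  C=65  D=6  E=34  F=13
Finish order: D → F → A → E → B → C

F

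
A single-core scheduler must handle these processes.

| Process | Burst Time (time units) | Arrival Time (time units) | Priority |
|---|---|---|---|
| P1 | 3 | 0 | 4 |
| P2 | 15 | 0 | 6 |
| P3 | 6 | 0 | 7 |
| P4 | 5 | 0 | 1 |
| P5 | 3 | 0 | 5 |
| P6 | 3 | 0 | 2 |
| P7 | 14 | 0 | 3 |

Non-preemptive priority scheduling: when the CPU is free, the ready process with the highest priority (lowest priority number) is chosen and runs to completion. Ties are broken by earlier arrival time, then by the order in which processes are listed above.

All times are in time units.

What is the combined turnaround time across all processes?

180

Gantt: | P4 0-5 | P6 5-8 | P7 8-22 | P1 22-25 | P5 25-28 | P2 28-43 | P3 43-49 |
Completion: P1=25  P2=43  P3=49  P4=5  P5=28  P6=8  P7=22
Turnaround = completion − arrival: P1=25, P2=43, P3=49, P4=5, P5=28, P6=8, P7=22
Total turnaround = 25 + 43 + 49 + 5 + 28 + 8 + 22 = 180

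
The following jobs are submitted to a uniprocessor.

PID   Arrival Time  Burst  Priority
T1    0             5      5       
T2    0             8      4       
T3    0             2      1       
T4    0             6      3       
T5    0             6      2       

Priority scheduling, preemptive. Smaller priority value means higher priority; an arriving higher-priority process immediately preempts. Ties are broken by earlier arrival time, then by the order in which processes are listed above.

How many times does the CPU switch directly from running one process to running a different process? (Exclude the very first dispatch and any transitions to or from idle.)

4

Schedule: | T3 0-2 | T5 2-8 | T4 8-14 | T2 14-22 | T1 22-27 |
Completion: T1=27  T2=22  T3=2  T4=14  T5=8
Turnaround (C−A): T1=27  T2=22  T3=2  T4=14  T5=8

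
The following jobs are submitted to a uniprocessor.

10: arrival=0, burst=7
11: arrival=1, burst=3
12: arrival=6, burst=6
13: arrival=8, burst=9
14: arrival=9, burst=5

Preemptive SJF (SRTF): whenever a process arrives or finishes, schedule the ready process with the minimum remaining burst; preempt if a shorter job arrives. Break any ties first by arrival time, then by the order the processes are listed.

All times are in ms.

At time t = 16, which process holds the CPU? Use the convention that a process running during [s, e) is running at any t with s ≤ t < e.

12

Gantt: | 10 0-1 | 11 1-4 | 10 4-10 | 14 10-15 | 12 15-21 | 13 21-30 |
Completion: 10=10  11=4  12=21  13=30  14=15
Turnaround (C−A): 10=10  11=3  12=15  13=22  14=6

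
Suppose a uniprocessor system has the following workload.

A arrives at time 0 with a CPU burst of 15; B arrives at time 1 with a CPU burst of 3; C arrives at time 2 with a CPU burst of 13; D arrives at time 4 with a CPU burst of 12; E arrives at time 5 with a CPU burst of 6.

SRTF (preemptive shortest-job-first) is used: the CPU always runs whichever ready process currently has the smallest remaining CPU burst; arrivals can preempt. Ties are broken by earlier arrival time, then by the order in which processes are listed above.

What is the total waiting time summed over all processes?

60

Gantt: | A 0-1 | B 1-4 | D 4-5 | E 5-11 | D 11-22 | C 22-35 | A 35-49 |
Completion: A=49  B=4  C=35  D=22  E=11
Turnaround (C−A): A=49  B=3  C=33  D=18  E=6
Waiting = turnaround − burst: A=34, B=0, C=20, D=6, E=0
Total waiting = 34 + 0 + 20 + 6 + 0 = 60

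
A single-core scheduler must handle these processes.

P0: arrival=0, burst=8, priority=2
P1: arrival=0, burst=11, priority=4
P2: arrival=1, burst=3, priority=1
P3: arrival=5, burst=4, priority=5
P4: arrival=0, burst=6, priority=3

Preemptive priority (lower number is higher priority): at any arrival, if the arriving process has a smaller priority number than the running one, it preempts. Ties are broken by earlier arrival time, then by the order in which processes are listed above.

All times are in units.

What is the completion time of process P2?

Gantt: | P0 0-1 | P2 1-4 | P0 4-11 | P4 11-17 | P1 17-28 | P3 28-32 |
Completion: P0=11  P1=28  P2=4  P3=32  P4=17

4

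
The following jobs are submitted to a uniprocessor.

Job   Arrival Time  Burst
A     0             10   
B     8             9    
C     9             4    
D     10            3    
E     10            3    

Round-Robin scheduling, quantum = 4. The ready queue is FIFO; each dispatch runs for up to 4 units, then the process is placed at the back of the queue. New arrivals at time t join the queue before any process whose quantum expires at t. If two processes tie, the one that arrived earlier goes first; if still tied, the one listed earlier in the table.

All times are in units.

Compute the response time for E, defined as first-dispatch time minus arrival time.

Gantt: | A 0-8 | B 8-12 | A 12-14 | C 14-18 | D 18-21 | E 21-24 | B 24-29 |
Completion: A=14  B=29  C=18  D=21  E=24
Response(E) = first start − arrival = 21 − 10 = 11

11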